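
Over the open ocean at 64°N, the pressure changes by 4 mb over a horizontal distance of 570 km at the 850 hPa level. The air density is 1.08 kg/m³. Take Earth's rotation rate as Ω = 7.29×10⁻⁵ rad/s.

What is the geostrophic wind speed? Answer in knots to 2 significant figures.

9.6 knots

Coriolis parameter at 64°N:
f = 2Ω sin φ = 2 × 7.29×10⁻⁵ × sin 64° = 1.31×10⁻⁴ s⁻¹
Pressure gradient: |∂P/∂n| = 400 Pa / 570000 m = 7.02×10⁻⁴ Pa/m
Geostrophic balance (pressure-gradient force = Coriolis force):
V_g = (1/(fρ)) |∂P/∂n| = 7.02×10⁻⁴ / (1.31×10⁻⁴ × 1.08) = 4.96 m/s
Converting: 4.96 m/s × 1.944 = 9.6 knots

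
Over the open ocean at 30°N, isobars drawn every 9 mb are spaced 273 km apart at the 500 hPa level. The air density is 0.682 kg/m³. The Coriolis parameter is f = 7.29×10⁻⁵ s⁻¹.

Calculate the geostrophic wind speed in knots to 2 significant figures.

Pressure gradient: |∂P/∂n| = 900 Pa / 273000 m = 3.30×10⁻³ Pa/m
Geostrophic balance (pressure-gradient force = Coriolis force):
V_g = (1/(fρ)) |∂P/∂n| = 3.30×10⁻³ / (7.29×10⁻⁵ × 0.682) = 66.3 m/s
Converting: 66.3 m/s × 1.944 = 130 knots

130 knots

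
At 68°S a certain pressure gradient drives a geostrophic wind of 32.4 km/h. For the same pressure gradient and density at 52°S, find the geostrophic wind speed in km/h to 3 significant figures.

With the same pressure gradient and density, V_g ∝ 1/f ∝ 1/sin φ.
V₂ = V₁ · sin φ₁ / sin φ₂ = 32.4 × sin 68° / sin 52°
V₂ = 32.4 × 0.9272/0.7880 = 38.1 km/h

38.1 km/h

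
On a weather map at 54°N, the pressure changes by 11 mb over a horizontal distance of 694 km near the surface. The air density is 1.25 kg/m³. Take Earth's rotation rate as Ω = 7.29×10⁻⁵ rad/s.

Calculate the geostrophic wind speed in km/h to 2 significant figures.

39 km/h

Coriolis parameter at 54°N:
f = 2Ω sin φ = 2 × 7.29×10⁻⁵ × sin 54° = 1.18×10⁻⁴ s⁻¹
Pressure gradient: |∂P/∂n| = 1100 Pa / 694000 m = 1.59×10⁻³ Pa/m
Geostrophic balance (pressure-gradient force = Coriolis force):
V_g = (1/(fρ)) |∂P/∂n| = 1.59×10⁻³ / (1.18×10⁻⁴ × 1.25) = 10.7 m/s
Converting: 10.7 m/s × 3.6 = 39 km/h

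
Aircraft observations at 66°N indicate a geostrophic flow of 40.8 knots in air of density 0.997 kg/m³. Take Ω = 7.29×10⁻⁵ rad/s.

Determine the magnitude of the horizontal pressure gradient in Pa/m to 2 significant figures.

2.8×10⁻³ Pa/m

Coriolis parameter at 66°N:
f = 2Ω sin φ = 2 × 7.29×10⁻⁵ × sin 66° = 1.33×10⁻⁴ s⁻¹
Wind speed in SI: 40.8 knots = 21.0 m/s
Geostrophic balance rearranged: |∂P/∂n| = f ρ V_g
|∂P/∂n| = 1.33×10⁻⁴ × 0.997 × 21.0 = 2.79×10⁻³ Pa/m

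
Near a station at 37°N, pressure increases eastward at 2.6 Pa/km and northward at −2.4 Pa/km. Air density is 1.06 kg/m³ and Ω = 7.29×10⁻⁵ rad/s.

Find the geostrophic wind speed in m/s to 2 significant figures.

38 m/s

Coriolis parameter at 37°N:
f = 2Ω sin φ = 2 × 7.29×10⁻⁵ × sin 37° = 8.77×10⁻⁵ s⁻¹
Component geostrophic relations (x east, y north):
u_g = −(1/(fρ)) ∂P/∂y,  v_g = (1/(fρ)) ∂P/∂x
u_g = −(−2.4×10⁻³)/(8.77×10⁻⁵ × 1.06) = 25.8 m/s;  v_g = (2.6×10⁻³)/(8.77×10⁻⁵ × 1.06) = 28.0 m/s
|V_g| = √(u_g² + v_g²) = 38.0 m/s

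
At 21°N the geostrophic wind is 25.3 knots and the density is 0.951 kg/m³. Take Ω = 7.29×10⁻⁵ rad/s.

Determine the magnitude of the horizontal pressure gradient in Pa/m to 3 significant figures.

Coriolis parameter at 21°N:
f = 2Ω sin φ = 2 × 7.29×10⁻⁵ × sin 21° = 5.23×10⁻⁵ s⁻¹
Wind speed in SI: 25.3 knots = 13.0 m/s
Geostrophic balance rearranged: |∂P/∂n| = f ρ V_g
|∂P/∂n| = 5.23×10⁻⁵ × 0.951 × 13.0 = 6.47×10⁻⁴ Pa/m

6.47×10⁻⁴ Pa/m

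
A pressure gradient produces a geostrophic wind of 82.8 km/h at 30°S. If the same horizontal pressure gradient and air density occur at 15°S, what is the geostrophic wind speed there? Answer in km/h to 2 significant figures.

160 km/h

With the same pressure gradient and density, V_g ∝ 1/f ∝ 1/sin φ.
V₂ = V₁ · sin φ₁ / sin φ₂ = 82.8 × sin 30° / sin 15°
V₂ = 82.8 × 0.5000/0.2588 = 160 km/h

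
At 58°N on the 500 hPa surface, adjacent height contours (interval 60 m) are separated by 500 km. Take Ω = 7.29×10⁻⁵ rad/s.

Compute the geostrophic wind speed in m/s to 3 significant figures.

9.52 m/s

Coriolis parameter at 58°N:
f = 2Ω sin φ = 2 × 7.29×10⁻⁵ × sin 58° = 1.24×10⁻⁴ s⁻¹
Height gradient: |∂Z/∂n| = 60 m / 500000 m = 1.20×10⁻⁴
On a pressure surface, geostrophic balance gives V_g = (g/f)|∂Z/∂n|:
V_g = 9.81 × 1.20×10⁻⁴ / 1.24×10⁻⁴ = 9.52 m/s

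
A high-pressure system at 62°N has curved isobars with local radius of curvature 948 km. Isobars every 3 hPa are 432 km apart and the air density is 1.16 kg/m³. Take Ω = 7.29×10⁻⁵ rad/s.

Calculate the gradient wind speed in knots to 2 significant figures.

Coriolis parameter at 62°N:
f = 2Ω sin φ = 2 × 7.29×10⁻⁵ × sin 62° = 1.29×10⁻⁴ s⁻¹
Pressure gradient: |∂P/∂n| = 300 Pa / 432000 m = 6.94×10⁻⁴ Pa/m
Geostrophic speed: V_g = |∂P/∂n|/(fρ) = 6.94×10⁻⁴/(1.29×10⁻⁴ × 1.16) = 4.65 m/s
Around a high, pressure-gradient force acts outward with centrifugal, so Coriolis balances both:
fV = (1/ρ)|∂P/∂n| + V²/R  →  V² − fR·V + fR·V_g = 0
With fR = 1.29×10⁻⁴ × 948×10³ m = 122 m/s:
V = [fR − √((fR)² − 4 fR V_g)]/2 = [122 − √(122² − 4×122×4.65)]/2 = 4.84 m/s
Supergeostrophic (V > V_g = 4.65 m/s), as expected around a high.
Converting: 4.84 m/s × 1.944 = 9.4 knots

9.4 knots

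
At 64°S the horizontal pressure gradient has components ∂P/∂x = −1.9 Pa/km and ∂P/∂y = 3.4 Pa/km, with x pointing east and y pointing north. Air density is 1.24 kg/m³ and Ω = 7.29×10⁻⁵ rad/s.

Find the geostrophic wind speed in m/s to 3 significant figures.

24.0 m/s

Coriolis parameter at 64°S:
f = 2Ω sin φ = 2 × 7.29×10⁻⁵ × sin 64° = 1.31×10⁻⁴ s⁻¹
In the Southern Hemisphere f is negative: f = −1.31×10⁻⁴ s⁻¹.
Component geostrophic relations (x east, y north):
u_g = −(1/(fρ)) ∂P/∂y,  v_g = (1/(fρ)) ∂P/∂x
u_g = −(3.4×10⁻³)/(−1.31×10⁻⁴ × 1.24) = 20.9 m/s;  v_g = (−1.9×10⁻³)/(−1.31×10⁻⁴ × 1.24) = 11.7 m/s
|V_g| = √(u_g² + v_g²) = 24.0 m/s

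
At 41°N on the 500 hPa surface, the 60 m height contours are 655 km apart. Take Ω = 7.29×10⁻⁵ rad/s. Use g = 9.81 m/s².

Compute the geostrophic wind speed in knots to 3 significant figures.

18.3 knots

Coriolis parameter at 41°N:
f = 2Ω sin φ = 2 × 7.29×10⁻⁵ × sin 41° = 9.57×10⁻⁵ s⁻¹
Height gradient: |∂Z/∂n| = 60 m / 655000 m = 9.16×10⁻⁵
On a pressure surface, geostrophic balance gives V_g = (g/f)|∂Z/∂n|:
V_g = 9.81 × 9.16×10⁻⁵ / 9.57×10⁻⁵ = 9.39 m/s
Converting: 9.39 m/s × 1.944 = 18.3 knots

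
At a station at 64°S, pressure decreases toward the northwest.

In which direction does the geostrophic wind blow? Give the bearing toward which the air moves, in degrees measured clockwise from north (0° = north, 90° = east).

The pressure-gradient force points toward the northwest (bearing 315°).
Geostrophic balance: in the Southern Hemisphere the Coriolis force deflects motion to the left, so the geostrophic wind blows 90° to the left of the pressure-gradient force (low pressure on the right).
Rotating 315° by 90° counterclockwise gives 225° — the wind blows toward the southwest.

225°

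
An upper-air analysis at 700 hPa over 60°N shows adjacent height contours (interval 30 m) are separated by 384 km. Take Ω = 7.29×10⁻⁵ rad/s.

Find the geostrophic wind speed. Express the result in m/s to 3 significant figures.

Coriolis parameter at 60°N:
f = 2Ω sin φ = 2 × 7.29×10⁻⁵ × sin 60° = 1.26×10⁻⁴ s⁻¹
Height gradient: |∂Z/∂n| = 30 m / 384000 m = 7.81×10⁻⁵
On a pressure surface, geostrophic balance gives V_g = (g/f)|∂Z/∂n|:
V_g = 9.81 × 7.81×10⁻⁵ / 1.26×10⁻⁴ = 6.07 m/s

6.07 m/s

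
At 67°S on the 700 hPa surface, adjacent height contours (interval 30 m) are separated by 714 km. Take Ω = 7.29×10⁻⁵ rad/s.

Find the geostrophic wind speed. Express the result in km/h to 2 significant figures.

Coriolis parameter at 67°S:
f = 2Ω sin φ = 2 × 7.29×10⁻⁵ × sin 67° = 1.34×10⁻⁴ s⁻¹
Height gradient: |∂Z/∂n| = 30 m / 714000 m = 4.20×10⁻⁵
On a pressure surface, geostrophic balance gives V_g = (g/f)|∂Z/∂n|:
V_g = 9.81 × 4.20×10⁻⁵ / 1.34×10⁻⁴ = 3.07 m/s
Converting: 3.07 m/s × 3.6 = 11 km/h

11 km/h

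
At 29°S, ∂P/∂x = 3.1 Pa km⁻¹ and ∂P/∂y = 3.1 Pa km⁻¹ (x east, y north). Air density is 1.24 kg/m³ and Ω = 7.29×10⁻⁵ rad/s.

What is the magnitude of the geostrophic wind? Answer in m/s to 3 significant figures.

Coriolis parameter at 29°S:
f = 2Ω sin φ = 2 × 7.29×10⁻⁵ × sin 29° = 7.07×10⁻⁵ s⁻¹
In the Southern Hemisphere f is negative: f = −7.07×10⁻⁵ s⁻¹.
Component geostrophic relations (x east, y north):
u_g = −(1/(fρ)) ∂P/∂y,  v_g = (1/(fρ)) ∂P/∂x
u_g = −(3.1×10⁻³)/(−7.07×10⁻⁵ × 1.24) = 35.4 m/s;  v_g = (3.1×10⁻³)/(−7.07×10⁻⁵ × 1.24) = −35.4 m/s
|V_g| = √(u_g² + v_g²) = 50.0 m/s

50.0 m/s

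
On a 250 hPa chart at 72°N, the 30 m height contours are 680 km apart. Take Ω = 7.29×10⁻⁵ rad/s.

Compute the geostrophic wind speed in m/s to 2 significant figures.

Coriolis parameter at 72°N:
f = 2Ω sin φ = 2 × 7.29×10⁻⁵ × sin 72° = 1.39×10⁻⁴ s⁻¹
Height gradient: |∂Z/∂n| = 30 m / 680000 m = 4.41×10⁻⁵
On a pressure surface, geostrophic balance gives V_g = (g/f)|∂Z/∂n|:
V_g = 9.81 × 4.41×10⁻⁵ / 1.39×10⁻⁴ = 3.12 m/s

3.1 m/s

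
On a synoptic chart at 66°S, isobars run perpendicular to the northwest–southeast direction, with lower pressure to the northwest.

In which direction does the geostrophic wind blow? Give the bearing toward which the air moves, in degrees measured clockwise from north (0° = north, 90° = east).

225°

The pressure-gradient force points toward the northwest (bearing 315°).
Geostrophic balance: in the Southern Hemisphere the Coriolis force deflects motion to the left, so the geostrophic wind blows 90° to the left of the pressure-gradient force (low pressure on the right).
Rotating 315° by 90° counterclockwise gives 225° — the wind blows toward the southwest.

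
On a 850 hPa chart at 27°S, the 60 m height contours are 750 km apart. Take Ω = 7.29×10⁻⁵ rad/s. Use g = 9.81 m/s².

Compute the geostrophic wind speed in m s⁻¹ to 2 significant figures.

12 m s⁻¹

Coriolis parameter at 27°S:
f = 2Ω sin φ = 2 × 7.29×10⁻⁵ × sin 27° = 6.62×10⁻⁵ s⁻¹
Height gradient: |∂Z/∂n| = 60 m / 750000 m = 8.00×10⁻⁵
On a pressure surface, geostrophic balance gives V_g = (g/f)|∂Z/∂n|:
V_g = 9.81 × 8.00×10⁻⁵ / 6.62×10⁻⁵ = 11.9 m/s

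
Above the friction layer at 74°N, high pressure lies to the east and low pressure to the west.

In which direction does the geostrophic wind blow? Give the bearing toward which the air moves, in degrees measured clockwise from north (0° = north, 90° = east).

The pressure-gradient force points toward the west (bearing 270°).
Geostrophic balance: in the Northern Hemisphere the Coriolis force deflects motion to the right, so the geostrophic wind blows 90° to the right of the pressure-gradient force (low pressure on the left).
Rotating 270° by 90° clockwise gives 000° — the wind blows toward the north.

000°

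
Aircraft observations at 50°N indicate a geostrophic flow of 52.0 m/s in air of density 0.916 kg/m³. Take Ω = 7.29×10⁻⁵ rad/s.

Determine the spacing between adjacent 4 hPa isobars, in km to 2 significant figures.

75 km

Coriolis parameter at 50°N:
f = 2Ω sin φ = 2 × 7.29×10⁻⁵ × sin 50° = 1.12×10⁻⁴ s⁻¹
Geostrophic balance rearranged: |∂P/∂n| = f ρ V_g
|∂P/∂n| = 1.12×10⁻⁴ × 0.916 × 52.0 = 5.32×10⁻³ Pa/m
Isobar spacing: Δn = ΔP/|∂P/∂n| = 400 Pa / 5.32×10⁻³ Pa/m = 75188 m ≈ 75 km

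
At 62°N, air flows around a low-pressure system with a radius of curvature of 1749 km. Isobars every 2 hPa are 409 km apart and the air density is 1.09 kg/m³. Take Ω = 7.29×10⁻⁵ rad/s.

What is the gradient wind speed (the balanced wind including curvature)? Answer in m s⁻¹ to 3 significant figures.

3.43 m s⁻¹

Coriolis parameter at 62°N:
f = 2Ω sin φ = 2 × 7.29×10⁻⁵ × sin 62° = 1.29×10⁻⁴ s⁻¹
Pressure gradient: |∂P/∂n| = 200 Pa / 409000 m = 4.89×10⁻⁴ Pa/m
Geostrophic speed: V_g = |∂P/∂n|/(fρ) = 4.89×10⁻⁴/(1.29×10⁻⁴ × 1.09) = 3.48 m/s
Around a low, centrifugal force acts outward with Coriolis, so pressure-gradient force balances both:
(1/ρ)|∂P/∂n| = fV + V²/R  →  V² + fR·V − fR·V_g = 0
With fR = 1.29×10⁻⁴ × 1749×10³ m = 225 m/s:
V = [−fR + √((fR)² + 4 fR V_g)]/2 = [−225 + √(225² + 4×225×3.48)]/2 = 3.43 m/s
Subgeostrophic (V < V_g = 3.48 m/s), as expected around a low.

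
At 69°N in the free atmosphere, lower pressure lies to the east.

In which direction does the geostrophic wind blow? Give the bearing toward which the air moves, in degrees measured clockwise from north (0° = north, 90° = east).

The pressure-gradient force points toward the east (bearing 090°).
Geostrophic balance: in the Northern Hemisphere the Coriolis force deflects motion to the right, so the geostrophic wind blows 90° to the right of the pressure-gradient force (low pressure on the left).
Rotating 090° by 90° clockwise gives 180° — the wind blows toward the south.

180°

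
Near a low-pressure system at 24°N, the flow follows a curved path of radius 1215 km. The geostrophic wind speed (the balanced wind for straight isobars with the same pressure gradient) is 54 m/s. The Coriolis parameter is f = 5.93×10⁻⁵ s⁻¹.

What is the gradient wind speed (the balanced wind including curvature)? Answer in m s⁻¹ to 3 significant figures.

36.0 m s⁻¹

Around a low, centrifugal force acts outward with Coriolis, so pressure-gradient force balances both:
(1/ρ)|∂P/∂n| = fV + V²/R  →  V² + fR·V − fR·V_g = 0
With fR = 5.93×10⁻⁵ × 1215×10³ m = 72.0 m/s:
V = [−fR + √((fR)² + 4 fR V_g)]/2 = [−72.0 + √(72.0² + 4×72.0×54)]/2 = 36 m/s
Subgeostrophic (V < V_g = 54 m/s), as expected around a low.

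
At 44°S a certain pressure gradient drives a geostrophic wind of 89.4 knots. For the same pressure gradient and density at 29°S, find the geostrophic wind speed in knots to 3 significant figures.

With the same pressure gradient and density, V_g ∝ 1/f ∝ 1/sin φ.
V₂ = V₁ · sin φ₁ / sin φ₂ = 89.4 × sin 44° / sin 29°
V₂ = 89.4 × 0.6947/0.4848 = 128 knots

128 knots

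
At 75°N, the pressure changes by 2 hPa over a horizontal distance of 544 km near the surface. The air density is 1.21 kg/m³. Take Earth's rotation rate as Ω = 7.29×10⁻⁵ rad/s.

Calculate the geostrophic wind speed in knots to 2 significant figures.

Coriolis parameter at 75°N:
f = 2Ω sin φ = 2 × 7.29×10⁻⁵ × sin 75° = 1.41×10⁻⁴ s⁻¹
Pressure gradient: |∂P/∂n| = 200 Pa / 544000 m = 3.68×10⁻⁴ Pa/m
Geostrophic balance (pressure-gradient force = Coriolis force):
V_g = (1/(fρ)) |∂P/∂n| = 3.68×10⁻⁴ / (1.41×10⁻⁴ × 1.21) = 2.16 m/s
Converting: 2.16 m/s × 1.944 = 4.2 knots

4.2 knots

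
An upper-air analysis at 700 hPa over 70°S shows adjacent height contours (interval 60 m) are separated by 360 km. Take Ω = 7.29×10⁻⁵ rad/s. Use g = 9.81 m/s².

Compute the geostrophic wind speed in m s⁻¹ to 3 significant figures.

11.9 m s⁻¹

Coriolis parameter at 70°S:
f = 2Ω sin φ = 2 × 7.29×10⁻⁵ × sin 70° = 1.37×10⁻⁴ s⁻¹
Height gradient: |∂Z/∂n| = 60 m / 360000 m = 1.67×10⁻⁴
On a pressure surface, geostrophic balance gives V_g = (g/f)|∂Z/∂n|:
V_g = 9.81 × 1.67×10⁻⁴ / 1.37×10⁻⁴ = 11.9 m/s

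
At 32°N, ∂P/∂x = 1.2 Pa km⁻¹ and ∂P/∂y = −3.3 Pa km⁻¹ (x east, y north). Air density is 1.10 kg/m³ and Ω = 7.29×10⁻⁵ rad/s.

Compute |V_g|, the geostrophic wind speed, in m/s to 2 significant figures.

41 m/s

Coriolis parameter at 32°N:
f = 2Ω sin φ = 2 × 7.29×10⁻⁵ × sin 32° = 7.73×10⁻⁵ s⁻¹
Component geostrophic relations (x east, y north):
u_g = −(1/(fρ)) ∂P/∂y,  v_g = (1/(fρ)) ∂P/∂x
u_g = −(−3.3×10⁻³)/(7.73×10⁻⁵ × 1.10) = 38.8 m/s;  v_g = (1.2×10⁻³)/(7.73×10⁻⁵ × 1.10) = 14.1 m/s
|V_g| = √(u_g² + v_g²) = 41.3 m/s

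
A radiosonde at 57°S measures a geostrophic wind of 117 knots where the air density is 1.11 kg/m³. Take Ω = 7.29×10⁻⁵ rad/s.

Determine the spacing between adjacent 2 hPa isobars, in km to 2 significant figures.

Coriolis parameter at 57°S:
f = 2Ω sin φ = 2 × 7.29×10⁻⁵ × sin 57° = 1.22×10⁻⁴ s⁻¹
Wind speed in SI: 117 knots = 60.2 m/s
Geostrophic balance rearranged: |∂P/∂n| = f ρ V_g
|∂P/∂n| = 1.22×10⁻⁴ × 1.11 × 60.2 = 8.17×10⁻³ Pa/m
Isobar spacing: Δn = ΔP/|∂P/∂n| = 200 Pa / 8.17×10⁻³ Pa/m = 24481 m ≈ 24 km

24 km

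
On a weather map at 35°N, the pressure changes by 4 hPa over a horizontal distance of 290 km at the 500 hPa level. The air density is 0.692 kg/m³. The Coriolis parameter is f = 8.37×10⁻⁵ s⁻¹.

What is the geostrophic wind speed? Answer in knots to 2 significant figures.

46 knots

Pressure gradient: |∂P/∂n| = 400 Pa / 290000 m = 1.38×10⁻³ Pa/m
Geostrophic balance (pressure-gradient force = Coriolis force):
V_g = (1/(fρ)) |∂P/∂n| = 1.38×10⁻³ / (8.37×10⁻⁵ × 0.692) = 23.8 m/s
Converting: 23.8 m/s × 1.944 = 46 knots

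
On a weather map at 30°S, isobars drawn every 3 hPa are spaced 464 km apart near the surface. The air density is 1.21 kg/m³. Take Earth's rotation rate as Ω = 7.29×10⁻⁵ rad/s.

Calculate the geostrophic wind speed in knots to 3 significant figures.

14.2 knots

Coriolis parameter at 30°S:
f = 2Ω sin φ = 2 × 7.29×10⁻⁵ × sin 30° = 7.29×10⁻⁵ s⁻¹
Pressure gradient: |∂P/∂n| = 300 Pa / 464000 m = 6.47×10⁻⁴ Pa/m
Geostrophic balance (pressure-gradient force = Coriolis force):
V_g = (1/(fρ)) |∂P/∂n| = 6.47×10⁻⁴ / (7.29×10⁻⁵ × 1.21) = 7.33 m/s
Converting: 7.33 m/s × 1.944 = 14.2 knots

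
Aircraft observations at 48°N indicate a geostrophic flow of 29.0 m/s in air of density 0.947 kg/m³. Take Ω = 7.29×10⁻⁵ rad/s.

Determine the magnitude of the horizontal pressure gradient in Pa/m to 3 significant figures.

2.98×10⁻³ Pa/m

Coriolis parameter at 48°N:
f = 2Ω sin φ = 2 × 7.29×10⁻⁵ × sin 48° = 1.08×10⁻⁴ s⁻¹
Geostrophic balance rearranged: |∂P/∂n| = f ρ V_g
|∂P/∂n| = 1.08×10⁻⁴ × 0.947 × 29.0 = 2.98×10⁻³ Pa/m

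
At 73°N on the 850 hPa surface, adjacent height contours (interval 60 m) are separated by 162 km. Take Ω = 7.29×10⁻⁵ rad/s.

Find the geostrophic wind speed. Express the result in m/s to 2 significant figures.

26 m/s

Coriolis parameter at 73°N:
f = 2Ω sin φ = 2 × 7.29×10⁻⁵ × sin 73° = 1.39×10⁻⁴ s⁻¹
Height gradient: |∂Z/∂n| = 60 m / 162000 m = 3.70×10⁻⁴
On a pressure surface, geostrophic balance gives V_g = (g/f)|∂Z/∂n|:
V_g = 9.81 × 3.70×10⁻⁴ / 1.39×10⁻⁴ = 26.1 m/s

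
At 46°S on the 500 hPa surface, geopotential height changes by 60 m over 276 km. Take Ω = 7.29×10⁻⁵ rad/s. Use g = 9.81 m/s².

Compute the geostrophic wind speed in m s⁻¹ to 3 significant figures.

Coriolis parameter at 46°S:
f = 2Ω sin φ = 2 × 7.29×10⁻⁵ × sin 46° = 1.05×10⁻⁴ s⁻¹
Height gradient: |∂Z/∂n| = 60 m / 276000 m = 2.17×10⁻⁴
On a pressure surface, geostrophic balance gives V_g = (g/f)|∂Z/∂n|:
V_g = 9.81 × 2.17×10⁻⁴ / 1.05×10⁻⁴ = 20.3 m/s

20.3 m s⁻¹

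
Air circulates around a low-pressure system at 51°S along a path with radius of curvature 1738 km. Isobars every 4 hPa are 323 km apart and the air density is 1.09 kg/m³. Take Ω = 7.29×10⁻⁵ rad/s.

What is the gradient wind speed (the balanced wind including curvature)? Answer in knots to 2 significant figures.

Coriolis parameter at 51°S:
f = 2Ω sin φ = 2 × 7.29×10⁻⁵ × sin 51° = 1.13×10⁻⁴ s⁻¹
Pressure gradient: |∂P/∂n| = 400 Pa / 323000 m = 1.24×10⁻³ Pa/m
Geostrophic speed: V_g = |∂P/∂n|/(fρ) = 1.24×10⁻³/(1.13×10⁻⁴ × 1.09) = 10.0 m/s
Around a low, centrifugal force acts outward with Coriolis, so pressure-gradient force balances both:
(1/ρ)|∂P/∂n| = fV + V²/R  →  V² + fR·V − fR·V_g = 0
With fR = 1.13×10⁻⁴ × 1738×10³ m = 197 m/s:
V = [−fR + √((fR)² + 4 fR V_g)]/2 = [−197 + √(197² + 4×197×10)]/2 = 9.56 m/s
Subgeostrophic (V < V_g = 10 m/s), as expected around a low.
Converting: 9.56 m/s × 1.944 = 19 knots

19 knots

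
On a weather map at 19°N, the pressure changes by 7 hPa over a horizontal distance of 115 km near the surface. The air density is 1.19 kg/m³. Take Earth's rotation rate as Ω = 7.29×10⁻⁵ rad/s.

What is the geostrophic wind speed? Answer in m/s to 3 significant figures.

Coriolis parameter at 19°N:
f = 2Ω sin φ = 2 × 7.29×10⁻⁵ × sin 19° = 4.75×10⁻⁵ s⁻¹
Pressure gradient: |∂P/∂n| = 700 Pa / 115000 m = 6.09×10⁻³ Pa/m
Geostrophic balance (pressure-gradient force = Coriolis force):
V_g = (1/(fρ)) |∂P/∂n| = 6.09×10⁻³ / (4.75×10⁻⁵ × 1.19) = 108 m/s

108 m/s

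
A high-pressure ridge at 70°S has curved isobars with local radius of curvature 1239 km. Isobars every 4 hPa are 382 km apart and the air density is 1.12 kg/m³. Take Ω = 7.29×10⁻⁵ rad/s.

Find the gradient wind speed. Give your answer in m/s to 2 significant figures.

7.1 m/s

Coriolis parameter at 70°S:
f = 2Ω sin φ = 2 × 7.29×10⁻⁵ × sin 70° = 1.37×10⁻⁴ s⁻¹
Pressure gradient: |∂P/∂n| = 400 Pa / 382000 m = 1.05×10⁻³ Pa/m
Geostrophic speed: V_g = |∂P/∂n|/(fρ) = 1.05×10⁻³/(1.37×10⁻⁴ × 1.12) = 6.82 m/s
Around a high, pressure-gradient force acts outward with centrifugal, so Coriolis balances both:
fV = (1/ρ)|∂P/∂n| + V²/R  →  V² − fR·V + fR·V_g = 0
With fR = 1.37×10⁻⁴ × 1239×10³ m = 170 m/s:
V = [fR − √((fR)² − 4 fR V_g)]/2 = [170 − √(170² − 4×170×6.82)]/2 = 7.12 m/s
Supergeostrophic (V > V_g = 6.82 m/s), as expected around a high.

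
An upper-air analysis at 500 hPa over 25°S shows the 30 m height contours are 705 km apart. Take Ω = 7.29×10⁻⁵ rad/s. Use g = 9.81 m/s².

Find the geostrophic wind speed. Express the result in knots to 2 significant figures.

13 knots

Coriolis parameter at 25°S:
f = 2Ω sin φ = 2 × 7.29×10⁻⁵ × sin 25° = 6.16×10⁻⁵ s⁻¹
Height gradient: |∂Z/∂n| = 30 m / 705000 m = 4.26×10⁻⁵
On a pressure surface, geostrophic balance gives V_g = (g/f)|∂Z/∂n|:
V_g = 9.81 × 4.26×10⁻⁵ / 6.16×10⁻⁵ = 6.77 m/s
Converting: 6.77 m/s × 1.944 = 13 knots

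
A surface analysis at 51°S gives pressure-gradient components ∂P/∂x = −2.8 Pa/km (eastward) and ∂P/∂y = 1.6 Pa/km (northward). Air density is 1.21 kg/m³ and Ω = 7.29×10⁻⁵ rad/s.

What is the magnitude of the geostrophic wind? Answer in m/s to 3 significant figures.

23.5 m/s

Coriolis parameter at 51°S:
f = 2Ω sin φ = 2 × 7.29×10⁻⁵ × sin 51° = 1.13×10⁻⁴ s⁻¹
In the Southern Hemisphere f is negative: f = −1.13×10⁻⁴ s⁻¹.
Component geostrophic relations (x east, y north):
u_g = −(1/(fρ)) ∂P/∂y,  v_g = (1/(fρ)) ∂P/∂x
u_g = −(1.6×10⁻³)/(−1.13×10⁻⁴ × 1.21) = 11.7 m/s;  v_g = (−2.8×10⁻³)/(−1.13×10⁻⁴ × 1.21) = 20.4 m/s
|V_g| = √(u_g² + v_g²) = 23.5 m/s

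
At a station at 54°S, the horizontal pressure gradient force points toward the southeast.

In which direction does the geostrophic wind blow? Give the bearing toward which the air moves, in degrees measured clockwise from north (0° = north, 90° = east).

045°

The pressure-gradient force points toward the southeast (bearing 135°).
Geostrophic balance: in the Southern Hemisphere the Coriolis force deflects motion to the left, so the geostrophic wind blows 90° to the left of the pressure-gradient force (low pressure on the right).
Rotating 135° by 90° counterclockwise gives 045° — the wind blows toward the northeast.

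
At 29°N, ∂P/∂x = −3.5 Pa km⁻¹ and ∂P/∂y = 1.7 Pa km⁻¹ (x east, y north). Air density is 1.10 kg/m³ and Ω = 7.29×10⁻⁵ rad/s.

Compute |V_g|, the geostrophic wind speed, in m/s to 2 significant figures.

50 m/s

Coriolis parameter at 29°N:
f = 2Ω sin φ = 2 × 7.29×10⁻⁵ × sin 29° = 7.07×10⁻⁵ s⁻¹
Component geostrophic relations (x east, y north):
u_g = −(1/(fρ)) ∂P/∂y,  v_g = (1/(fρ)) ∂P/∂x
u_g = −(1.7×10⁻³)/(7.07×10⁻⁵ × 1.10) = −21.9 m/s;  v_g = (−3.5×10⁻³)/(7.07×10⁻⁵ × 1.10) = −45.0 m/s
|V_g| = √(u_g² + v_g²) = 50.0 m/s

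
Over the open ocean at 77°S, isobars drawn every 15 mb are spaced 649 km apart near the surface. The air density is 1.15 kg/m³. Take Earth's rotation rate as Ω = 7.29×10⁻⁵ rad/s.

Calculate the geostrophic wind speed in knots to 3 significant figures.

27.5 knots

Coriolis parameter at 77°S:
f = 2Ω sin φ = 2 × 7.29×10⁻⁵ × sin 77° = 1.42×10⁻⁴ s⁻¹
Pressure gradient: |∂P/∂n| = 1500 Pa / 649000 m = 2.31×10⁻³ Pa/m
Geostrophic balance (pressure-gradient force = Coriolis force):
V_g = (1/(fρ)) |∂P/∂n| = 2.31×10⁻³ / (1.42×10⁻⁴ × 1.15) = 14.1 m/s
Converting: 14.1 m/s × 1.944 = 27.5 knots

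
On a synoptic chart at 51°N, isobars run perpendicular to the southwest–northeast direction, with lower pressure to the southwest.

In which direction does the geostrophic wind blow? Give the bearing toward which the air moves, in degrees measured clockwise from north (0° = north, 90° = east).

The pressure-gradient force points toward the southwest (bearing 225°).
Geostrophic balance: in the Northern Hemisphere the Coriolis force deflects motion to the right, so the geostrophic wind blows 90° to the right of the pressure-gradient force (low pressure on the left).
Rotating 225° by 90° clockwise gives 315° — the wind blows toward the northwest.

315°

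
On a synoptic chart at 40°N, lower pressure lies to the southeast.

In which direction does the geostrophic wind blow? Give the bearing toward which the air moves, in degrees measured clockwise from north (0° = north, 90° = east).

225°

The pressure-gradient force points toward the southeast (bearing 135°).
Geostrophic balance: in the Northern Hemisphere the Coriolis force deflects motion to the right, so the geostrophic wind blows 90° to the right of the pressure-gradient force (low pressure on the left).
Rotating 135° by 90° clockwise gives 225° — the wind blows toward the southwest.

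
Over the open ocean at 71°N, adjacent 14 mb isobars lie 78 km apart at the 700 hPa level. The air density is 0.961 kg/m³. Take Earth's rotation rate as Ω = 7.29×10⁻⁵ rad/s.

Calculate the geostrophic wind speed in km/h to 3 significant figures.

488 km/h

Coriolis parameter at 71°N:
f = 2Ω sin φ = 2 × 7.29×10⁻⁵ × sin 71° = 1.38×10⁻⁴ s⁻¹
Pressure gradient: |∂P/∂n| = 1400 Pa / 78000 m = 1.79×10⁻² Pa/m
Geostrophic balance (pressure-gradient force = Coriolis force):
V_g = (1/(fρ)) |∂P/∂n| = 1.79×10⁻² / (1.38×10⁻⁴ × 0.961) = 135 m/s
Converting: 135 m/s × 3.6 = 488 km/h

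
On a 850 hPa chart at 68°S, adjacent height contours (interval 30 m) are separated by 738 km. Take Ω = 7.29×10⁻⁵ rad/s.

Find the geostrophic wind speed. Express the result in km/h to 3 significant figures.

10.6 km/h

Coriolis parameter at 68°S:
f = 2Ω sin φ = 2 × 7.29×10⁻⁵ × sin 68° = 1.35×10⁻⁴ s⁻¹
Height gradient: |∂Z/∂n| = 30 m / 738000 m = 4.07×10⁻⁵
On a pressure surface, geostrophic balance gives V_g = (g/f)|∂Z/∂n|:
V_g = 9.81 × 4.07×10⁻⁵ / 1.35×10⁻⁴ = 2.95 m/s
Converting: 2.95 m/s × 3.6 = 10.6 km/h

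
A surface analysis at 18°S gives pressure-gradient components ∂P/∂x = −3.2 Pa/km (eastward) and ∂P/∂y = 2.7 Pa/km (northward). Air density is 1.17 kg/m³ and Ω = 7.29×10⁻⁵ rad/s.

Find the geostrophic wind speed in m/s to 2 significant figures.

79 m/s

Coriolis parameter at 18°S:
f = 2Ω sin φ = 2 × 7.29×10⁻⁵ × sin 18° = 4.51×10⁻⁵ s⁻¹
In the Southern Hemisphere f is negative: f = −4.51×10⁻⁵ s⁻¹.
Component geostrophic relations (x east, y north):
u_g = −(1/(fρ)) ∂P/∂y,  v_g = (1/(fρ)) ∂P/∂x
u_g = −(2.7×10⁻³)/(−4.51×10⁻⁵ × 1.17) = 51.2 m/s;  v_g = (−3.2×10⁻³)/(−4.51×10⁻⁵ × 1.17) = 60.7 m/s
|V_g| = √(u_g² + v_g²) = 79.4 m/s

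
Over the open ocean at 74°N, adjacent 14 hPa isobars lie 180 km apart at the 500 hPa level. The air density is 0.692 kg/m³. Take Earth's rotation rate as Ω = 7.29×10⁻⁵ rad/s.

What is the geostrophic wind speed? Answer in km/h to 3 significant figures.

Coriolis parameter at 74°N:
f = 2Ω sin φ = 2 × 7.29×10⁻⁵ × sin 74° = 1.40×10⁻⁴ s⁻¹
Pressure gradient: |∂P/∂n| = 1400 Pa / 180000 m = 7.78×10⁻³ Pa/m
Geostrophic balance (pressure-gradient force = Coriolis force):
V_g = (1/(fρ)) |∂P/∂n| = 7.78×10⁻³ / (1.40×10⁻⁴ × 0.692) = 80.2 m/s
Converting: 80.2 m/s × 3.6 = 289 km/h

289 km/h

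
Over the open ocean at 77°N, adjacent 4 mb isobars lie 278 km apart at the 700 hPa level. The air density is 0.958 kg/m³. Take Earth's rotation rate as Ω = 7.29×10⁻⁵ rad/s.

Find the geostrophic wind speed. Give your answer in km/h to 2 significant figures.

Coriolis parameter at 77°N:
f = 2Ω sin φ = 2 × 7.29×10⁻⁵ × sin 77° = 1.42×10⁻⁴ s⁻¹
Pressure gradient: |∂P/∂n| = 400 Pa / 278000 m = 1.44×10⁻³ Pa/m
Geostrophic balance (pressure-gradient force = Coriolis force):
V_g = (1/(fρ)) |∂P/∂n| = 1.44×10⁻³ / (1.42×10⁻⁴ × 0.958) = 10.6 m/s
Converting: 10.6 m/s × 3.6 = 38 km/h

38 km/h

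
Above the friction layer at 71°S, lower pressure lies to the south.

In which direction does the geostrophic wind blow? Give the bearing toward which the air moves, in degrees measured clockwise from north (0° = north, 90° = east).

The pressure-gradient force points toward the south (bearing 180°).
Geostrophic balance: in the Southern Hemisphere the Coriolis force deflects motion to the left, so the geostrophic wind blows 90° to the left of the pressure-gradient force (low pressure on the right).
Rotating 180° by 90° counterclockwise gives 090° — the wind blows toward the east.

090°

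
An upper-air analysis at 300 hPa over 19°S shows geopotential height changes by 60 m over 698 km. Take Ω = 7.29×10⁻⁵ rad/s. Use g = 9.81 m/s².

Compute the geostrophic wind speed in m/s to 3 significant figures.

Coriolis parameter at 19°S:
f = 2Ω sin φ = 2 × 7.29×10⁻⁵ × sin 19° = 4.75×10⁻⁵ s⁻¹
Height gradient: |∂Z/∂n| = 60 m / 698000 m = 8.60×10⁻⁵
On a pressure surface, geostrophic balance gives V_g = (g/f)|∂Z/∂n|:
V_g = 9.81 × 8.60×10⁻⁵ / 4.75×10⁻⁵ = 17.8 m/s

17.8 m/s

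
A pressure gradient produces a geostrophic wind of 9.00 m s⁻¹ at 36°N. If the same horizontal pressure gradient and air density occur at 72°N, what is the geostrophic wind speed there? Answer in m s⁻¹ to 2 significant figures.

5.6 m s⁻¹

With the same pressure gradient and density, V_g ∝ 1/f ∝ 1/sin φ.
V₂ = V₁ · sin φ₁ / sin φ₂ = 9.00 × sin 36° / sin 72°
V₂ = 9.00 × 0.5878/0.9511 = 5.6 m s⁻¹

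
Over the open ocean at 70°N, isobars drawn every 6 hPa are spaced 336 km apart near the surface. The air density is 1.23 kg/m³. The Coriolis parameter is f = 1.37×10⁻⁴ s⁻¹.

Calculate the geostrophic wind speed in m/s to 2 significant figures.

11 m/s

Pressure gradient: |∂P/∂n| = 600 Pa / 336000 m = 1.79×10⁻³ Pa/m
Geostrophic balance (pressure-gradient force = Coriolis force):
V_g = (1/(fρ)) |∂P/∂n| = 1.79×10⁻³ / (1.37×10⁻⁴ × 1.23) = 10.6 m/s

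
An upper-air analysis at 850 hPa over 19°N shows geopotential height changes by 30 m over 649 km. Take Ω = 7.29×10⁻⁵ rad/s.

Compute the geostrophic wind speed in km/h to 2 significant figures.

34 km/h

Coriolis parameter at 19°N:
f = 2Ω sin φ = 2 × 7.29×10⁻⁵ × sin 19° = 4.75×10⁻⁵ s⁻¹
Height gradient: |∂Z/∂n| = 30 m / 649000 m = 4.62×10⁻⁵
On a pressure surface, geostrophic balance gives V_g = (g/f)|∂Z/∂n|:
V_g = 9.81 × 4.62×10⁻⁵ / 4.75×10⁻⁵ = 9.55 m/s
Converting: 9.55 m/s × 3.6 = 34 km/h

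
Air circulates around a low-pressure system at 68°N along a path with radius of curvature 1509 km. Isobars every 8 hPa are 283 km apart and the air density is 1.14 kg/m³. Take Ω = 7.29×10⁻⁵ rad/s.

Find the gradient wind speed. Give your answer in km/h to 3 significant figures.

61.0 km/h

Coriolis parameter at 68°N:
f = 2Ω sin φ = 2 × 7.29×10⁻⁵ × sin 68° = 1.35×10⁻⁴ s⁻¹
Pressure gradient: |∂P/∂n| = 800 Pa / 283000 m = 2.83×10⁻³ Pa/m
Geostrophic speed: V_g = |∂P/∂n|/(fρ) = 2.83×10⁻³/(1.35×10⁻⁴ × 1.14) = 18.3 m/s
Around a low, centrifugal force acts outward with Coriolis, so pressure-gradient force balances both:
(1/ρ)|∂P/∂n| = fV + V²/R  →  V² + fR·V − fR·V_g = 0
With fR = 1.35×10⁻⁴ × 1509×10³ m = 204 m/s:
V = [−fR + √((fR)² + 4 fR V_g)]/2 = [−204 + √(204² + 4×204×18.3)]/2 = 16.9 m/s
Subgeostrophic (V < V_g = 18.3 m/s), as expected around a low.
Converting: 16.9 m/s × 3.6 = 61.0 km/h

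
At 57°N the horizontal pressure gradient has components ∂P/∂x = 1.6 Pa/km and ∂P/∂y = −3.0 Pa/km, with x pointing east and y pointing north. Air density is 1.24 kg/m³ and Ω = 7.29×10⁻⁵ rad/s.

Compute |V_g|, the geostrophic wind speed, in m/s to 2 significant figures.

22 m/s

Coriolis parameter at 57°N:
f = 2Ω sin φ = 2 × 7.29×10⁻⁵ × sin 57° = 1.22×10⁻⁴ s⁻¹
Component geostrophic relations (x east, y north):
u_g = −(1/(fρ)) ∂P/∂y,  v_g = (1/(fρ)) ∂P/∂x
u_g = −(−3.0×10⁻³)/(1.22×10⁻⁴ × 1.24) = 19.8 m/s;  v_g = (1.6×10⁻³)/(1.22×10⁻⁴ × 1.24) = 10.6 m/s
|V_g| = √(u_g² + v_g²) = 22.4 m/s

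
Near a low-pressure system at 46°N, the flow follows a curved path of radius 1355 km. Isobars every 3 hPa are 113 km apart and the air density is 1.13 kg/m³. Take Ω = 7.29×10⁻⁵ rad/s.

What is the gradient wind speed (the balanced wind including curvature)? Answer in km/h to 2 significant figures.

Coriolis parameter at 46°N:
f = 2Ω sin φ = 2 × 7.29×10⁻⁵ × sin 46° = 1.05×10⁻⁴ s⁻¹
Pressure gradient: |∂P/∂n| = 300 Pa / 113000 m = 2.65×10⁻³ Pa/m
Geostrophic speed: V_g = |∂P/∂n|/(fρ) = 2.65×10⁻³/(1.05×10⁻⁴ × 1.13) = 22.4 m/s
Around a low, centrifugal force acts outward with Coriolis, so pressure-gradient force balances both:
(1/ρ)|∂P/∂n| = fV + V²/R  →  V² + fR·V − fR·V_g = 0
With fR = 1.05×10⁻⁴ × 1355×10³ m = 142 m/s:
V = [−fR + √((fR)² + 4 fR V_g)]/2 = [−142 + √(142² + 4×142×22.4)]/2 = 19.7 m/s
Subgeostrophic (V < V_g = 22.4 m/s), as expected around a low.
Converting: 19.7 m/s × 3.6 = 71 km/h

71 km/h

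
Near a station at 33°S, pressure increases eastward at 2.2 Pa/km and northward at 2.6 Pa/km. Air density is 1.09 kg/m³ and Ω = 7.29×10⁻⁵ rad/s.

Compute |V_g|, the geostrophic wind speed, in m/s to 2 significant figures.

Coriolis parameter at 33°S:
f = 2Ω sin φ = 2 × 7.29×10⁻⁵ × sin 33° = 7.94×10⁻⁵ s⁻¹
In the Southern Hemisphere f is negative: f = −7.94×10⁻⁵ s⁻¹.
Component geostrophic relations (x east, y north):
u_g = −(1/(fρ)) ∂P/∂y,  v_g = (1/(fρ)) ∂P/∂x
u_g = −(2.6×10⁻³)/(−7.94×10⁻⁵ × 1.09) = 30.0 m/s;  v_g = (2.2×10⁻³)/(−7.94×10⁻⁵ × 1.09) = −25.4 m/s
|V_g| = √(u_g² + v_g²) = 39.3 m/s

39 m/s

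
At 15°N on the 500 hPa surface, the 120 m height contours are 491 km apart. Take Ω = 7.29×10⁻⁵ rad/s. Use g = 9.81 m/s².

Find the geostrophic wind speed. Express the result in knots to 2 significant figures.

Coriolis parameter at 15°N:
f = 2Ω sin φ = 2 × 7.29×10⁻⁵ × sin 15° = 3.77×10⁻⁵ s⁻¹
Height gradient: |∂Z/∂n| = 120 m / 491000 m = 2.44×10⁻⁴
On a pressure surface, geostrophic balance gives V_g = (g/f)|∂Z/∂n|:
V_g = 9.81 × 2.44×10⁻⁴ / 3.77×10⁻⁵ = 63.5 m/s
Converting: 63.5 m/s × 1.944 = 120 knots

120 knots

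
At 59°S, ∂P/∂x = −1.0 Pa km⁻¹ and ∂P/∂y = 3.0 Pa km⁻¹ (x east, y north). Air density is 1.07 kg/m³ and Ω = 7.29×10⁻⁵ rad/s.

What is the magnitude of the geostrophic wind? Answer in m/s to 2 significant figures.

Coriolis parameter at 59°S:
f = 2Ω sin φ = 2 × 7.29×10⁻⁵ × sin 59° = 1.25×10⁻⁴ s⁻¹
In the Southern Hemisphere f is negative: f = −1.25×10⁻⁴ s⁻¹.
Component geostrophic relations (x east, y north):
u_g = −(1/(fρ)) ∂P/∂y,  v_g = (1/(fρ)) ∂P/∂x
u_g = −(3.0×10⁻³)/(−1.25×10⁻⁴ × 1.07) = 22.4 m/s;  v_g = (−1.0×10⁻³)/(−1.25×10⁻⁴ × 1.07) = 7.48 m/s
|V_g| = √(u_g² + v_g²) = 23.6 m/s

24 m/s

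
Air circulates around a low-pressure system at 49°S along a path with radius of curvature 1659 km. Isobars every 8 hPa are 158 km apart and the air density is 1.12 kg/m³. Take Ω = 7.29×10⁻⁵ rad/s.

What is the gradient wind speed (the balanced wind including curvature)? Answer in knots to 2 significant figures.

67 knots

Coriolis parameter at 49°S:
f = 2Ω sin φ = 2 × 7.29×10⁻⁵ × sin 49° = 1.10×10⁻⁴ s⁻¹
Pressure gradient: |∂P/∂n| = 800 Pa / 158000 m = 5.06×10⁻³ Pa/m
Geostrophic speed: V_g = |∂P/∂n|/(fρ) = 5.06×10⁻³/(1.10×10⁻⁴ × 1.12) = 41.1 m/s
Around a low, centrifugal force acts outward with Coriolis, so pressure-gradient force balances both:
(1/ρ)|∂P/∂n| = fV + V²/R  →  V² + fR·V − fR·V_g = 0
With fR = 1.10×10⁻⁴ × 1659×10³ m = 183 m/s:
V = [−fR + √((fR)² + 4 fR V_g)]/2 = [−183 + √(183² + 4×183×41.1)]/2 = 34.5 m/s
Subgeostrophic (V < V_g = 41.1 m/s), as expected around a low.
Converting: 34.5 m/s × 1.944 = 67 knots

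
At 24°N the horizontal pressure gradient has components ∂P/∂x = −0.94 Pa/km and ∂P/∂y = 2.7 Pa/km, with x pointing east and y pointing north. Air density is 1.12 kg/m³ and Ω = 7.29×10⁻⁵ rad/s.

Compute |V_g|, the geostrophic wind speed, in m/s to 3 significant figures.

43.0 m/s

Coriolis parameter at 24°N:
f = 2Ω sin φ = 2 × 7.29×10⁻⁵ × sin 24° = 5.93×10⁻⁵ s⁻¹
Component geostrophic relations (x east, y north):
u_g = −(1/(fρ)) ∂P/∂y,  v_g = (1/(fρ)) ∂P/∂x
u_g = −(2.7×10⁻³)/(5.93×10⁻⁵ × 1.12) = −40.7 m/s;  v_g = (−0.94×10⁻³)/(5.93×10⁻⁵ × 1.12) = −14.2 m/s
|V_g| = √(u_g² + v_g²) = 43.0 m/s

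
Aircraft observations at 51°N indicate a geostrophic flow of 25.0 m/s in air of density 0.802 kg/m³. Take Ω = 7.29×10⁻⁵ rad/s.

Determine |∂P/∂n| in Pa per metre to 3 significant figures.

2.27×10⁻³ Pa/m

Coriolis parameter at 51°N:
f = 2Ω sin φ = 2 × 7.29×10⁻⁵ × sin 51° = 1.13×10⁻⁴ s⁻¹
Geostrophic balance rearranged: |∂P/∂n| = f ρ V_g
|∂P/∂n| = 1.13×10⁻⁴ × 0.802 × 25.0 = 2.27×10⁻³ Pa/m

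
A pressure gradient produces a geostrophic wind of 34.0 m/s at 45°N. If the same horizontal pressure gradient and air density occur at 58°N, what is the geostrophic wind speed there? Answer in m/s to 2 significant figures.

With the same pressure gradient and density, V_g ∝ 1/f ∝ 1/sin φ.
V₂ = V₁ · sin φ₁ / sin φ₂ = 34.0 × sin 45° / sin 58°
V₂ = 34.0 × 0.7071/0.8480 = 28 m/s

28 m/s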